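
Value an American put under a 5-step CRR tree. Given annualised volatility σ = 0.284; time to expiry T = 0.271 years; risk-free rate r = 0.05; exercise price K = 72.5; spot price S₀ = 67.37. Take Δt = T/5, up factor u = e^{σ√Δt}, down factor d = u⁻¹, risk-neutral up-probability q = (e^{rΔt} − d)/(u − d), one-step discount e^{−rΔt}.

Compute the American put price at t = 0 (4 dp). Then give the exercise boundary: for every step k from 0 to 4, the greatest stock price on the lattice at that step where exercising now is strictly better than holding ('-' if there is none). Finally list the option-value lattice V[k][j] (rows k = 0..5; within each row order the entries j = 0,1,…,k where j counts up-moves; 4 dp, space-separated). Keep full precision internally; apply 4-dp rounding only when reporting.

Δt=0.05420, u=1.06835, d=0.93602, q=0.50398, disc=e^(-rΔt)=0.99729
k=5 terminal: V=max(K-S,0) → 24.0946 17.2512 9.4403 0.5251 0.0000 0.0000
k=4: j=0 S=51.7140 intr=20.7860 cont=20.5898 V=20.7860[EX]; j=1 S=59.0252 intr=13.4748 cont=13.2786 V=13.4748[EX]; j=2 S=67.3700 intr=5.1300 cont=4.9338 V=5.1300[EX]; j=3 S=76.8946 intr=0.0000 cont=0.2597 V=0.2597[hold]; j=4 S=87.7657 intr=0.0000 cont=0.0000 V=0.0000[hold]  S*(4)=67.3700
k=3: j=0 S=55.2488 intr=17.2512 cont=17.0550 V=17.2512[EX]; j=1 S=63.0597 intr=9.4403 cont=9.2441 V=9.4403[EX]; j=2 S=71.9749 intr=0.5251 cont=2.6682 V=2.6682[hold]; j=3 S=82.1505 intr=0.0000 cont=0.1285 V=0.1285[hold]  S*(3)=63.0597
k=2: j=0 S=59.0252 intr=13.4748 cont=13.2786 V=13.4748[EX]; j=1 S=67.3700 intr=5.1300 cont=6.0110 V=6.0110[hold]; j=2 S=76.8946 intr=0.0000 cont=1.3845 V=1.3845[hold]  S*(2)=59.0252
k=1: j=0 S=63.0597 intr=9.4403 cont=9.6869 V=9.6869[hold]; j=1 S=71.9749 intr=0.5251 cont=3.6693 V=3.6693[hold]  S*(1)=-
k=0: j=0 S=67.3700 intr=5.1300 cont=6.6361 V=6.6361[hold]  S*(0)=-

price = 6.6361
boundary = - - 59.0252 63.0597 67.3700
tree:
6.6361
9.6869 3.6693
13.4748 6.0110 1.3845
17.2512 9.4403 2.6682 0.1285
20.7860 13.4748 5.1300 0.2597 0.0000
24.0946 17.2512 9.4403 0.5251 0.0000 0.0000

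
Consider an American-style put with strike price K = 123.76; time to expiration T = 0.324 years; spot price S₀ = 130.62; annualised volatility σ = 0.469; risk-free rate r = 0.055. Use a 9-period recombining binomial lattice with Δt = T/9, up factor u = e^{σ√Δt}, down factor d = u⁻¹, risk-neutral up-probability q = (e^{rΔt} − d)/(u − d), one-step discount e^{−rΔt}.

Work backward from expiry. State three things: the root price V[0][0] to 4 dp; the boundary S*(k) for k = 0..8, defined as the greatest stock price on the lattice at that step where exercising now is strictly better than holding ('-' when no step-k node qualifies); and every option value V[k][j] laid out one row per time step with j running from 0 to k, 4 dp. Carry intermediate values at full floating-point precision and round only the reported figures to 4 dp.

price = 9.6402
boundary = - - - - - 83.7101 91.5007 100.0163 109.3244
tree:
9.6402
13.6443 5.4933
18.7913 8.3186 2.5618
25.0841 12.2886 4.2019 0.8576
32.3204 17.6207 6.7640 1.5404 0.1472
40.0499 24.3705 10.6355 2.7439 0.2885 0.0000
47.1771 32.2593 16.2220 4.8382 0.5656 0.0000 0.0000
53.6976 40.0499 23.7437 8.4242 1.1088 0.0000 0.0000 0.0000
59.6628 47.1771 32.2593 14.4356 2.1737 0.0000 0.0000 0.0000 0.0000
65.1202 53.6976 40.0499 23.7437 4.2613 0.0000 0.0000 0.0000 0.0000 0.0000

Δt=0.03600, u=1.09307, d=0.91486, q=0.48889, disc=e^(-rΔt)=0.99802
k=9 terminal: V=max(K-S,0) → 65.1202 53.6976 40.0499 23.7437 4.2613 0.0000 0.0000 0.0000 0.0000 0.0000
k=8: j=0 S=64.0972 intr=59.6628 cont=59.4180 V=59.6628[EX]; j=1 S=76.5829 intr=47.1771 cont=46.9323 V=47.1771[EX]; j=2 S=91.5007 intr=32.2593 cont=32.0145 V=32.2593[EX]; j=3 S=109.3244 intr=14.4356 cont=14.1908 V=14.4356[EX]; j=4 S=130.6200 intr=0.0000 cont=2.1737 V=2.1737[hold]; j=5 S=156.0639 intr=0.0000 cont=0.0000 V=0.0000[hold]; j=6 S=186.4640 intr=0.0000 cont=0.0000 V=0.0000[hold]; j=7 S=222.7859 intr=0.0000 cont=0.0000 V=0.0000[hold]; j=8 S=266.1831 intr=0.0000 cont=0.0000 V=0.0000[hold]  S*(8)=109.3244
k=7: j=0 S=70.0624 intr=53.6976 cont=53.4528 V=53.6976[EX]; j=1 S=83.7101 intr=40.0499 cont=39.8051 V=40.0499[EX]; j=2 S=100.0163 intr=23.7437 cont=23.4989 V=23.7437[EX]; j=3 S=119.4987 intr=4.2613 cont=8.4242 V=8.4242[hold]; j=4 S=142.7763 intr=0.0000 cont=1.1088 V=1.1088[hold]; j=5 S=170.5881 intr=0.0000 cont=0.0000 V=0.0000[hold]; j=6 S=203.8175 intr=0.0000 cont=0.0000 V=0.0000[hold]; j=7 S=243.5197 intr=0.0000 cont=0.0000 V=0.0000[hold]  S*(7)=100.0163
k=6: j=0 S=76.5829 intr=47.1771 cont=46.9323 V=47.1771[EX]; j=1 S=91.5007 intr=32.2593 cont=32.0145 V=32.2593[EX]; j=2 S=109.3244 intr=14.4356 cont=16.2220 V=16.2220[hold]; j=3 S=130.6200 intr=0.0000 cont=4.8382 V=4.8382[hold]; j=4 S=156.0639 intr=0.0000 cont=0.5656 V=0.5656[hold]; j=5 S=186.4640 intr=0.0000 cont=0.0000 V=0.0000[hold]; j=6 S=222.7859 intr=0.0000 cont=0.0000 V=0.0000[hold]  S*(6)=91.5007
k=5: j=0 S=83.7101 intr=40.0499 cont=39.8051 V=40.0499[EX]; j=1 S=100.0163 intr=23.7437 cont=24.3705 V=24.3705[hold]; j=2 S=119.4987 intr=4.2613 cont=10.6355 V=10.6355[hold]; j=3 S=142.7763 intr=0.0000 cont=2.7439 V=2.7439[hold]; j=4 S=170.5881 intr=0.0000 cont=0.2885 V=0.2885[hold]; j=5 S=203.8175 intr=0.0000 cont=0.0000 V=0.0000[hold]  S*(5)=83.7101
k=4: j=0 S=91.5007 intr=32.2593 cont=32.3204 V=32.3204[hold]; j=1 S=109.3244 intr=14.4356 cont=17.6207 V=17.6207[hold]; j=2 S=130.6200 intr=0.0000 cont=6.7640 V=6.7640[hold]; j=3 S=156.0639 intr=0.0000 cont=1.5404 V=1.5404[hold]; j=4 S=186.4640 intr=0.0000 cont=0.1472 V=0.1472[hold]  S*(4)=-
k=3: j=0 S=100.0163 intr=23.7437 cont=25.0841 V=25.0841[hold]; j=1 S=119.4987 intr=4.2613 cont=12.2886 V=12.2886[hold]; j=2 S=142.7763 intr=0.0000 cont=4.2019 V=4.2019[hold]; j=3 S=170.5881 intr=0.0000 cont=0.8576 V=0.8576[hold]  S*(3)=-
k=2: j=0 S=109.3244 intr=14.4356 cont=18.7913 V=18.7913[hold]; j=1 S=130.6200 intr=0.0000 cont=8.3186 V=8.3186[hold]; j=2 S=156.0639 intr=0.0000 cont=2.5618 V=2.5618[hold]  S*(2)=-
k=1: j=0 S=119.4987 intr=4.2613 cont=13.6443 V=13.6443[hold]; j=1 S=142.7763 intr=0.0000 cont=5.4933 V=5.4933[hold]  S*(1)=-
k=0: j=0 S=130.6200 intr=0.0000 cont=9.6402 V=9.6402[hold]  S*(0)=-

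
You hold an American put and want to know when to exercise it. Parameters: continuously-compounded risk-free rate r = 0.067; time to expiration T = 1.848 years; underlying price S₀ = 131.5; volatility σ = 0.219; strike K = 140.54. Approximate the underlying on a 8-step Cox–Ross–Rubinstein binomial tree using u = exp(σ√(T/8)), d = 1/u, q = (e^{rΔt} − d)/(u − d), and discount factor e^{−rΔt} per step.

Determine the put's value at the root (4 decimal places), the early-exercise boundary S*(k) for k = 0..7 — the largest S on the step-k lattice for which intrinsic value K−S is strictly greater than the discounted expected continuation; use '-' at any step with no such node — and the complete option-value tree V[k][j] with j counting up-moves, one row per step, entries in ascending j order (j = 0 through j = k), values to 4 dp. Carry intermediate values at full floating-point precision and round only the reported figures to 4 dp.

params: Δt=0.23100 u=1.11100 d=0.90009 q=0.54767 e^(-rΔt)=0.98464
t_8 payoffs: 83.8866 70.6120 54.2270 34.0029 9.0400 0.0000 0.0000 0.0000 0.0000
t_7: node(7,0) S=62.9417 payoff=77.5983 vs cont=75.4399 → 77.5983 [stop]  node(7,1) S=77.6897 payoff=62.8503 vs cont=60.6919 → 62.8503 [stop]  node(7,2) S=95.8933 payoff=44.6467 vs cont=42.4883 → 44.6467 [stop]  node(7,3) S=118.3623 payoff=22.1777 vs cont=20.0193 → 22.1777 [stop]  node(7,4) S=146.0960 payoff=0.0000 vs cont=4.0263 → 4.0263 [wait]  node(7,5) S=180.3280 payoff=0.0000 vs cont=0.0000 → 0.0000 [wait]  node(7,6) S=222.5809 payoff=0.0000 vs cont=0.0000 → 0.0000 [wait]  node(7,7) S=274.7343 payoff=0.0000 vs cont=0.0000 → 0.0000 [wait]  ⇒ S*(7)=118.3623
t_6: node(6,0) S=69.9280 payoff=70.6120 vs cont=68.4536 → 70.6120 [stop]  node(6,1) S=86.3130 payoff=54.2270 vs cont=52.0687 → 54.2270 [stop]  node(6,2) S=106.5371 payoff=34.0029 vs cont=31.8445 → 34.0029 [stop]  node(6,3) S=131.5000 payoff=9.0400 vs cont=12.0489 → 12.0489 [wait]  node(6,4) S=162.3120 payoff=0.0000 vs cont=1.7933 → 1.7933 [wait]  node(6,5) S=200.3436 payoff=0.0000 vs cont=0.0000 → 0.0000 [wait]  node(6,6) S=247.2865 payoff=0.0000 vs cont=0.0000 → 0.0000 [wait]  ⇒ S*(6)=106.5371
t_5: node(5,0) S=77.6897 payoff=62.8503 vs cont=60.6919 → 62.8503 [stop]  node(5,1) S=95.8933 payoff=44.6467 vs cont=42.4883 → 44.6467 [stop]  node(5,2) S=118.3623 payoff=22.1777 vs cont=21.6419 → 22.1777 [stop]  node(5,3) S=146.0960 payoff=0.0000 vs cont=6.3335 → 6.3335 [wait]  node(5,4) S=180.3280 payoff=0.0000 vs cont=0.7987 → 0.7987 [wait]  node(5,5) S=222.5809 payoff=0.0000 vs cont=0.0000 → 0.0000 [wait]  ⇒ S*(5)=118.3623
t_4: node(4,0) S=86.3130 payoff=54.2270 vs cont=52.0687 → 54.2270 [stop]  node(4,1) S=106.5371 payoff=34.0029 vs cont=31.8445 → 34.0029 [stop]  node(4,2) S=131.5000 payoff=9.0400 vs cont=13.2930 → 13.2930 [wait]  node(4,3) S=162.3120 payoff=0.0000 vs cont=3.2515 → 3.2515 [wait]  node(4,4) S=200.3436 payoff=0.0000 vs cont=0.3557 → 0.3557 [wait]  ⇒ S*(4)=106.5371
t_3: node(3,0) S=95.8933 payoff=44.6467 vs cont=42.4883 → 44.6467 [stop]  node(3,1) S=118.3623 payoff=22.1777 vs cont=22.3128 → 22.3128 [wait]  node(3,2) S=146.0960 payoff=0.0000 vs cont=7.6740 → 7.6740 [wait]  node(3,3) S=180.3280 payoff=0.0000 vs cont=1.6400 → 1.6400 [wait]  ⇒ S*(3)=95.8933
t_2: node(2,0) S=106.5371 payoff=34.0029 vs cont=31.9173 → 34.0029 [stop]  node(2,1) S=131.5000 payoff=9.0400 vs cont=14.0761 → 14.0761 [wait]  node(2,2) S=162.3120 payoff=0.0000 vs cont=4.3023 → 4.3023 [wait]  ⇒ S*(2)=106.5371
t_1: node(1,0) S=118.3623 payoff=22.1777 vs cont=22.7350 → 22.7350 [wait]  node(1,1) S=146.0960 payoff=0.0000 vs cont=8.5893 → 8.5893 [wait]  ⇒ S*(1)=-
t_0: node(0,0) S=131.5000 payoff=9.0400 vs cont=14.7577 → 14.7577 [wait]  ⇒ S*(0)=-

price = 14.7577
boundary = - - 106.5371 95.8933 106.5371 118.3623 106.5371 118.3623
tree:
14.7577
22.7350 8.5893
34.0029 14.0761 4.3023
44.6467 22.3128 7.6740 1.6400
54.2270 34.0029 13.2930 3.2515 0.3557
62.8503 44.6467 22.1777 6.3335 0.7987 0.0000
70.6120 54.2270 34.0029 12.0489 1.7933 0.0000 0.0000
77.5983 62.8503 44.6467 22.1777 4.0263 0.0000 0.0000 0.0000
83.8866 70.6120 54.2270 34.0029 9.0400 0.0000 0.0000 0.0000 0.0000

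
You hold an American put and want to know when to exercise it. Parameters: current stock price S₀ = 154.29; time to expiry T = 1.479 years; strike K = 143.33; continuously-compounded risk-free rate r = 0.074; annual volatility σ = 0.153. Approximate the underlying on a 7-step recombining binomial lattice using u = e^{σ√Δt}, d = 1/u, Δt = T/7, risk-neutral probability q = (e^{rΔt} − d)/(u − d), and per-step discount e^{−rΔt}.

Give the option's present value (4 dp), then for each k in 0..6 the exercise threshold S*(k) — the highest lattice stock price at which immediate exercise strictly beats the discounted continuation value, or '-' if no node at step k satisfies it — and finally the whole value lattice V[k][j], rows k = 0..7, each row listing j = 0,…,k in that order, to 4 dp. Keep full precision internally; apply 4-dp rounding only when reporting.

price = 2.7196
boundary = - - - 124.9421 116.4571 124.9421 134.0454
tree:
2.7196
5.3151 1.0203
10.0728 2.2090 0.2361
18.3879 4.6652 0.5913 0.0000
26.8729 9.5126 1.4806 0.0000 0.0000
34.7817 18.3879 3.7077 0.0000 0.0000 0.0000
42.1534 26.8729 9.2846 0.0000 0.0000 0.0000 0.0000
49.0245 34.7817 18.3879 0.0000 0.0000 0.0000 0.0000 0.0000

params: Δt=0.21129 u=1.07286 d=0.93209 q=0.59437 e^(-rΔt)=0.98449
t_7 payoffs: 49.0245 34.7817 18.3879 0.0000 0.0000 0.0000 0.0000 0.0000
t_6: node(6,0) S=101.1766 payoff=42.1534 vs cont=39.9298 → 42.1534 [stop]  node(6,1) S=116.4571 payoff=26.8729 vs cont=24.6493 → 26.8729 [stop]  node(6,2) S=134.0454 payoff=9.2846 vs cont=7.3430 → 9.2846 [stop]  node(6,3) S=154.2900 payoff=0.0000 vs cont=0.0000 → 0.0000 [wait]  node(6,4) S=177.5921 payoff=0.0000 vs cont=0.0000 → 0.0000 [wait]  node(6,5) S=204.4135 payoff=0.0000 vs cont=0.0000 → 0.0000 [wait]  node(6,6) S=235.2856 payoff=0.0000 vs cont=0.0000 → 0.0000 [wait]  ⇒ S*(6)=134.0454
t_5: node(5,0) S=108.5483 payoff=34.7817 vs cont=32.5581 → 34.7817 [stop]  node(5,1) S=124.9421 payoff=18.3879 vs cont=16.1643 → 18.3879 [stop]  node(5,2) S=143.8119 payoff=0.0000 vs cont=3.7077 → 3.7077 [wait]  node(5,3) S=165.5315 payoff=0.0000 vs cont=0.0000 → 0.0000 [wait]  node(5,4) S=190.5314 payoff=0.0000 vs cont=0.0000 → 0.0000 [wait]  node(5,5) S=219.3070 payoff=0.0000 vs cont=0.0000 → 0.0000 [wait]  ⇒ S*(5)=124.9421
t_4: node(4,0) S=116.4571 payoff=26.8729 vs cont=24.6493 → 26.8729 [stop]  node(4,1) S=134.0454 payoff=9.2846 vs cont=9.5126 → 9.5126 [wait]  node(4,2) S=154.2900 payoff=0.0000 vs cont=1.4806 → 1.4806 [wait]  node(4,3) S=177.5921 payoff=0.0000 vs cont=0.0000 → 0.0000 [wait]  node(4,4) S=204.4135 payoff=0.0000 vs cont=0.0000 → 0.0000 [wait]  ⇒ S*(4)=116.4571
t_3: node(3,0) S=124.9421 payoff=18.3879 vs cont=16.2977 → 18.3879 [stop]  node(3,1) S=143.8119 payoff=0.0000 vs cont=4.6652 → 4.6652 [wait]  node(3,2) S=165.5315 payoff=0.0000 vs cont=0.5913 → 0.5913 [wait]  node(3,3) S=190.5314 payoff=0.0000 vs cont=0.0000 → 0.0000 [wait]  ⇒ S*(3)=124.9421
t_2: node(2,0) S=134.0454 payoff=9.2846 vs cont=10.0728 → 10.0728 [wait]  node(2,1) S=154.2900 payoff=0.0000 vs cont=2.2090 → 2.2090 [wait]  node(2,2) S=177.5921 payoff=0.0000 vs cont=0.2361 → 0.2361 [wait]  ⇒ S*(2)=-
t_1: node(1,0) S=143.8119 payoff=0.0000 vs cont=5.3151 → 5.3151 [wait]  node(1,1) S=165.5315 payoff=0.0000 vs cont=1.0203 → 1.0203 [wait]  ⇒ S*(1)=-
t_0: node(0,0) S=154.2900 payoff=0.0000 vs cont=2.7196 → 2.7196 [wait]  ⇒ S*(0)=-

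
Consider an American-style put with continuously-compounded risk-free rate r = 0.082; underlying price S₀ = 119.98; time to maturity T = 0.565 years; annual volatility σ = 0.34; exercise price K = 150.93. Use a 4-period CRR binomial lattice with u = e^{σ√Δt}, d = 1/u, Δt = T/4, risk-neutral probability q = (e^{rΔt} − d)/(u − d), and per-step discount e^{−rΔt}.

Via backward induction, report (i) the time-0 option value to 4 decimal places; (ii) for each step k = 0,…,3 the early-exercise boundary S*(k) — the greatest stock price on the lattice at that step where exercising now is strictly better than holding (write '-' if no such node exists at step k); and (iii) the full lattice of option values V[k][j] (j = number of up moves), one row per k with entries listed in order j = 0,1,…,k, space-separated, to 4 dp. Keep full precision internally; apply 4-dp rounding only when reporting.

price = 31.2012
boundary = - 105.5877 119.9800 105.5877
tree:
31.2012
45.3423 18.5146
58.0081 30.9500 7.1559
69.1546 45.3423 14.8820 0.0000
78.9641 58.0081 30.9500 0.0000 0.0000

Δt=0.14125, u=1.13631, d=0.88004, q=0.51356, disc=e^(-rΔt)=0.98848
k=4 terminal: V=max(K-S,0) → 78.9641 58.0081 30.9500 0.0000 0.0000
k=3: j=0 S=81.7754 intr=69.1546 cont=67.4166 V=69.1546[EX]; j=1 S=105.5877 intr=45.3423 cont=43.6042 V=45.3423[EX]; j=2 S=136.3340 intr=14.5960 cont=14.8820 V=14.8820[hold]; j=3 S=176.0335 intr=0.0000 cont=0.0000 V=0.0000[hold]  S*(3)=105.5877
k=2: j=0 S=92.9219 intr=58.0081 cont=56.2701 V=58.0081[EX]; j=1 S=119.9800 intr=30.9500 cont=29.3571 V=30.9500[EX]; j=2 S=154.9172 intr=0.0000 cont=7.1559 V=7.1559[hold]  S*(2)=119.9800
k=1: j=0 S=105.5877 intr=45.3423 cont=43.6042 V=45.3423[EX]; j=1 S=136.3340 intr=14.5960 cont=18.5146 V=18.5146[hold]  S*(1)=105.5877
k=0: j=0 S=119.9800 intr=30.9500 cont=31.2012 V=31.2012[hold]  S*(0)=-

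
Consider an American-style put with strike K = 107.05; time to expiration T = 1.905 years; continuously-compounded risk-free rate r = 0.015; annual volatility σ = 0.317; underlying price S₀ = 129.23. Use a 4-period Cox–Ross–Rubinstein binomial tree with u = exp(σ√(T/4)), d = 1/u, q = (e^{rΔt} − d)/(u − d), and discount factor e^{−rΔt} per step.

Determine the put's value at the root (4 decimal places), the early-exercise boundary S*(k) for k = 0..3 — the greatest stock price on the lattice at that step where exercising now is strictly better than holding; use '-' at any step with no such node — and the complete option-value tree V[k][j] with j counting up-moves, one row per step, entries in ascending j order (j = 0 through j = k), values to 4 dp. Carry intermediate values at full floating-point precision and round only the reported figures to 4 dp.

price = 11.0626
boundary = - - - 67.0407
tree:
11.0626
17.6094 3.6038
27.1665 6.7438 0.0000
40.0093 12.6197 0.0000 0.0000
53.1820 23.6153 0.0000 0.0000 0.0000

params: Δt=0.47625 u=1.24454 d=0.80351 q=0.46178 e^(-rΔt)=0.99288
t_4 payoffs: 53.1820 23.6153 0.0000 0.0000 0.0000
t_3: node(3,0) S=67.0407 payoff=40.0093 vs cont=39.2473 → 40.0093 [stop]  node(3,1) S=103.8377 payoff=3.2123 vs cont=12.6197 → 12.6197 [wait]  node(3,2) S=160.8317 payoff=0.0000 vs cont=0.0000 → 0.0000 [wait]  node(3,3) S=249.1081 payoff=0.0000 vs cont=0.0000 → 0.0000 [wait]  ⇒ S*(3)=67.0407
t_2: node(2,0) S=83.4347 payoff=23.6153 vs cont=27.1665 → 27.1665 [wait]  node(2,1) S=129.2300 payoff=0.0000 vs cont=6.7438 → 6.7438 [wait]  node(2,2) S=200.1611 payoff=0.0000 vs cont=0.0000 → 0.0000 [wait]  ⇒ S*(2)=-
t_1: node(1,0) S=103.8377 payoff=3.2123 vs cont=17.6094 → 17.6094 [wait]  node(1,1) S=160.8317 payoff=0.0000 vs cont=3.6038 → 3.6038 [wait]  ⇒ S*(1)=-
t_0: node(0,0) S=129.2300 payoff=0.0000 vs cont=11.0626 → 11.0626 [wait]  ⇒ S*(0)=-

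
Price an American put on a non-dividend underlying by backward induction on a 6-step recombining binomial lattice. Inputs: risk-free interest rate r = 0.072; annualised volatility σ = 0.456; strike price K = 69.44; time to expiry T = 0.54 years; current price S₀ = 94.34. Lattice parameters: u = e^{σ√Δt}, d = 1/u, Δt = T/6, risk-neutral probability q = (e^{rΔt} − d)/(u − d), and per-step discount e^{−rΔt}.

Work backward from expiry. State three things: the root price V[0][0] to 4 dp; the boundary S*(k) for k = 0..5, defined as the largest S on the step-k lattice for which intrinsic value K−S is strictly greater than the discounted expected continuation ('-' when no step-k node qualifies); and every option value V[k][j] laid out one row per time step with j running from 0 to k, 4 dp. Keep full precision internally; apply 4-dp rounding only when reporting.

Δt=0.09000  u=1.14660  d=0.87214  q=0.48954  discount=0.99354
step 6 (expiry): payoffs max(K−S,0) = 27.9229 14.8579 0.0000 0.0000 0.0000 0.0000 0.0000
step 5: (k=5,j=0): S=47.6035, (K−S)⁺=21.8365, hold=21.3880 ⇒ V=21.8365 exercise | (k=5,j=1): S=62.5837, (K−S)⁺=6.8563, hold=7.5354 ⇒ V=7.5354 continue | (k=5,j=2): S=82.2781, (K−S)⁺=0.0000, hold=0.0000 ⇒ V=0.0000 continue | (k=5,j=3): S=108.1701, (K−S)⁺=0.0000, hold=0.0000 ⇒ V=0.0000 continue | (k=5,j=4): S=142.2101, (K−S)⁺=0.0000, hold=0.0000 ⇒ V=0.0000 continue | (k=5,j=5): S=186.9620, (K−S)⁺=0.0000, hold=0.0000 ⇒ V=0.0000 continue  boundary S*=47.6035
step 4: (k=4,j=0): S=54.5821, (K−S)⁺=14.8579, hold=14.7397 ⇒ V=14.8579 exercise | (k=4,j=1): S=71.7584, (K−S)⁺=0.0000, hold=3.8217 ⇒ V=3.8217 continue | (k=4,j=2): S=94.3400, (K−S)⁺=0.0000, hold=0.0000 ⇒ V=0.0000 continue | (k=4,j=3): S=124.0277, (K−S)⁺=0.0000, hold=0.0000 ⇒ V=0.0000 continue | (k=4,j=4): S=163.0579, (K−S)⁺=0.0000, hold=0.0000 ⇒ V=0.0000 continue  boundary S*=54.5821
step 3: (k=3,j=0): S=62.5837, (K−S)⁺=6.8563, hold=9.3942 ⇒ V=9.3942 continue | (k=3,j=1): S=82.2781, (K−S)⁺=0.0000, hold=1.9382 ⇒ V=1.9382 continue | (k=3,j=2): S=108.1701, (K−S)⁺=0.0000, hold=0.0000 ⇒ V=0.0000 continue | (k=3,j=3): S=142.2101, (K−S)⁺=0.0000, hold=0.0000 ⇒ V=0.0000 continue  boundary S*=-
step 2: (k=2,j=0): S=71.7584, (K−S)⁺=0.0000, hold=5.7071 ⇒ V=5.7071 continue | (k=2,j=1): S=94.3400, (K−S)⁺=0.0000, hold=0.9830 ⇒ V=0.9830 continue | (k=2,j=2): S=124.0277, (K−S)⁺=0.0000, hold=0.0000 ⇒ V=0.0000 continue  boundary S*=-
step 1: (k=1,j=0): S=82.2781, (K−S)⁺=0.0000, hold=3.3725 ⇒ V=3.3725 continue | (k=1,j=1): S=108.1701, (K−S)⁺=0.0000, hold=0.4985 ⇒ V=0.4985 continue  boundary S*=-
step 0: (k=0,j=0): S=94.3400, (K−S)⁺=0.0000, hold=1.9529 ⇒ V=1.9529 continue  boundary S*=-

price = 1.9529
boundary = - - - - 54.5821 47.6035
tree:
1.9529
3.3725 0.4985
5.7071 0.9830 0.0000
9.3942 1.9382 0.0000 0.0000
14.8579 3.8217 0.0000 0.0000 0.0000
21.8365 7.5354 0.0000 0.0000 0.0000 0.0000
27.9229 14.8579 0.0000 0.0000 0.0000 0.0000 0.0000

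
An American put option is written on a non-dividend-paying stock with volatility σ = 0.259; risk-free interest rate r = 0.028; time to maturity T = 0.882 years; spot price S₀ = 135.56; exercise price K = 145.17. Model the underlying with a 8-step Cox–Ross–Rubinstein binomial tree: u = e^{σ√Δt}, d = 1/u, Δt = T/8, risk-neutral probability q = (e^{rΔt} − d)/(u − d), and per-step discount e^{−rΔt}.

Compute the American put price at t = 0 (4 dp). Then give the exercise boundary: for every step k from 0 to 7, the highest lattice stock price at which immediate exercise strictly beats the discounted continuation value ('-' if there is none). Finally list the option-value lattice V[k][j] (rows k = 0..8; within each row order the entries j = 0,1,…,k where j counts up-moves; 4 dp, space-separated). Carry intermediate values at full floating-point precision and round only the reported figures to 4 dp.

price = 17.5557
boundary = - - - 104.7336 96.1031 104.7336 114.1391 124.3893
tree:
17.5557
23.9494 11.1802
31.6581 16.2802 6.0774
40.4364 22.9520 9.6147 2.5275
49.0669 31.1481 14.7823 4.4335 0.6102
56.9862 40.4364 21.9215 7.6335 1.2156 0.0000
64.2529 49.0669 31.0309 12.8191 2.4216 0.0000 0.0000
70.9208 56.9862 40.4364 20.7807 4.8240 0.0000 0.0000 0.0000
77.0392 64.2529 49.0669 31.0309 9.6100 0.0000 0.0000 0.0000 0.0000

Δt=0.11025, u=1.08980, d=0.91760, q=0.49647, disc=e^(-rΔt)=0.99692
k=8 terminal: V=max(K-S,0) → 77.0392 64.2529 49.0669 31.0309 9.6100 0.0000 0.0000 0.0000 0.0000
k=7: j=0 S=74.2492 intr=70.9208 cont=70.4733 V=70.9208[EX]; j=1 S=88.1838 intr=56.9862 cont=56.5387 V=56.9862[EX]; j=2 S=104.7336 intr=40.4364 cont=39.9890 V=40.4364[EX]; j=3 S=124.3893 intr=20.7807 cont=20.3332 V=20.7807[EX]; j=4 S=147.7339 intr=0.0000 cont=4.8240 V=4.8240[hold]; j=5 S=175.4596 intr=0.0000 cont=0.0000 V=0.0000[hold]; j=6 S=208.3887 intr=0.0000 cont=0.0000 V=0.0000[hold]; j=7 S=247.4977 intr=0.0000 cont=0.0000 V=0.0000[hold]  S*(7)=124.3893
k=6: j=0 S=80.9171 intr=64.2529 cont=63.8054 V=64.2529[EX]; j=1 S=96.1031 intr=49.0669 cont=48.6194 V=49.0669[EX]; j=2 S=114.1391 intr=31.0309 cont=30.5834 V=31.0309[EX]; j=3 S=135.5600 intr=9.6100 cont=12.8191 V=12.8191[hold]; j=4 S=161.0010 intr=0.0000 cont=2.4216 V=2.4216[hold]; j=5 S=191.2166 intr=0.0000 cont=0.0000 V=0.0000[hold]; j=6 S=227.1029 intr=0.0000 cont=0.0000 V=0.0000[hold]  S*(6)=114.1391
k=5: j=0 S=88.1838 intr=56.9862 cont=56.5387 V=56.9862[EX]; j=1 S=104.7336 intr=40.4364 cont=39.9890 V=40.4364[EX]; j=2 S=124.3893 intr=20.7807 cont=21.9215 V=21.9215[hold]; j=3 S=147.7339 intr=0.0000 cont=7.6335 V=7.6335[hold]; j=4 S=175.4596 intr=0.0000 cont=1.2156 V=1.2156[hold]; j=5 S=208.3887 intr=0.0000 cont=0.0000 V=0.0000[hold]  S*(5)=104.7336
k=4: j=0 S=96.1031 intr=49.0669 cont=48.6194 V=49.0669[EX]; j=1 S=114.1391 intr=31.0309 cont=31.1481 V=31.1481[hold]; j=2 S=135.5600 intr=9.6100 cont=14.7823 V=14.7823[hold]; j=3 S=161.0010 intr=0.0000 cont=4.4335 V=4.4335[hold]; j=4 S=191.2166 intr=0.0000 cont=0.6102 V=0.6102[hold]  S*(4)=96.1031
k=3: j=0 S=104.7336 intr=40.4364 cont=40.0470 V=40.4364[EX]; j=1 S=124.3893 intr=20.7807 cont=22.9520 V=22.9520[hold]; j=2 S=147.7339 intr=0.0000 cont=9.6147 V=9.6147[hold]; j=3 S=175.4596 intr=0.0000 cont=2.5275 V=2.5275[hold]  S*(3)=104.7336
k=2: j=0 S=114.1391 intr=31.0309 cont=31.6581 V=31.6581[hold]; j=1 S=135.5600 intr=9.6100 cont=16.2802 V=16.2802[hold]; j=2 S=161.0010 intr=0.0000 cont=6.0774 V=6.0774[hold]  S*(2)=-
k=1: j=0 S=124.3893 intr=20.7807 cont=23.9494 V=23.9494[hold]; j=1 S=147.7339 intr=0.0000 cont=11.1802 V=11.1802[hold]  S*(1)=-
k=0: j=0 S=135.5600 intr=9.6100 cont=17.5557 V=17.5557[hold]  S*(0)=-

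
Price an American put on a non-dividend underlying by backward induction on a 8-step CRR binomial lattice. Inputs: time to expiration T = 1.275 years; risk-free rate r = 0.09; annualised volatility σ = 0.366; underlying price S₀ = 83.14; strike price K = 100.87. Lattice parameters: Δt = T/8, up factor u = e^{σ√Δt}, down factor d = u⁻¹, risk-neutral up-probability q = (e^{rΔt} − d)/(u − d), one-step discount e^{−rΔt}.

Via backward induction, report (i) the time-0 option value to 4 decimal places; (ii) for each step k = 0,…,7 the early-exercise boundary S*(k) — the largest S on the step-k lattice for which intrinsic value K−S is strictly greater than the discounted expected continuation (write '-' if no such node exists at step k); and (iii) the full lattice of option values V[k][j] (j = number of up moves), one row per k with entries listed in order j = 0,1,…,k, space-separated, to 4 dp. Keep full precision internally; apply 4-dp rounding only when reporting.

Δt=0.15937  u=1.15733  d=0.86406  q=0.51280  discount=0.98576
step 8 (expiry): payoffs max(K−S,0) = 75.0380 66.2704 54.5270 38.7978 17.7300 0.0000 0.0000 0.0000 0.0000
step 7: (k=7,j=0): S=29.8961, (K−S)⁺=70.9739, hold=69.5373 ⇒ V=70.9739 exercise | (k=7,j=1): S=40.0431, (K−S)⁺=60.8269, hold=59.3903 ⇒ V=60.8269 exercise | (k=7,j=2): S=53.6341, (K−S)⁺=47.2359, hold=45.7994 ⇒ V=47.2359 exercise | (k=7,j=3): S=71.8379, (K−S)⁺=29.0321, hold=27.5956 ⇒ V=29.0321 exercise | (k=7,j=4): S=96.2202, (K−S)⁺=4.6498, hold=8.5151 ⇒ V=8.5151 continue | (k=7,j=5): S=128.8781, (K−S)⁺=0.0000, hold=0.0000 ⇒ V=0.0000 continue | (k=7,j=6): S=172.6204, (K−S)⁺=0.0000, hold=0.0000 ⇒ V=0.0000 continue | (k=7,j=7): S=231.2091, (K−S)⁺=0.0000, hold=0.0000 ⇒ V=0.0000 continue  boundary S*=71.8379
step 6: (k=6,j=0): S=34.5996, (K−S)⁺=66.2704, hold=64.8338 ⇒ V=66.2704 exercise | (k=6,j=1): S=46.3430, (K−S)⁺=54.5270, hold=53.0904 ⇒ V=54.5270 exercise | (k=6,j=2): S=62.0722, (K−S)⁺=38.7978, hold=37.3613 ⇒ V=38.7978 exercise | (k=6,j=3): S=83.1400, (K−S)⁺=17.7300, hold=18.2474 ⇒ V=18.2474 continue | (k=6,j=4): S=111.3584, (K−S)⁺=0.0000, hold=4.0895 ⇒ V=4.0895 continue | (k=6,j=5): S=149.1543, (K−S)⁺=0.0000, hold=0.0000 ⇒ V=0.0000 continue | (k=6,j=6): S=199.7784, (K−S)⁺=0.0000, hold=0.0000 ⇒ V=0.0000 continue  boundary S*=62.0722
step 5: (k=5,j=0): S=40.0431, (K−S)⁺=60.8269, hold=59.3903 ⇒ V=60.8269 exercise | (k=5,j=1): S=53.6341, (K−S)⁺=47.2359, hold=45.7994 ⇒ V=47.2359 exercise | (k=5,j=2): S=71.8379, (K−S)⁺=29.0321, hold=27.8571 ⇒ V=29.0321 exercise | (k=5,j=3): S=96.2202, (K−S)⁺=4.6498, hold=10.8307 ⇒ V=10.8307 continue | (k=5,j=4): S=128.8781, (K−S)⁺=0.0000, hold=1.9640 ⇒ V=1.9640 continue | (k=5,j=5): S=172.6204, (K−S)⁺=0.0000, hold=0.0000 ⇒ V=0.0000 continue  boundary S*=71.8379
step 4: (k=4,j=0): S=46.3430, (K−S)⁺=54.5270, hold=53.0904 ⇒ V=54.5270 exercise | (k=4,j=1): S=62.0722, (K−S)⁺=38.7978, hold=37.3613 ⇒ V=38.7978 exercise | (k=4,j=2): S=83.1400, (K−S)⁺=17.7300, hold=19.4179 ⇒ V=19.4179 continue | (k=4,j=3): S=111.3584, (K−S)⁺=0.0000, hold=6.1944 ⇒ V=6.1944 continue | (k=4,j=4): S=149.1543, (K−S)⁺=0.0000, hold=0.9432 ⇒ V=0.9432 continue  boundary S*=62.0722
step 3: (k=3,j=0): S=53.6341, (K−S)⁺=47.2359, hold=45.7994 ⇒ V=47.2359 exercise | (k=3,j=1): S=71.8379, (K−S)⁺=29.0321, hold=28.4488 ⇒ V=29.0321 exercise | (k=3,j=2): S=96.2202, (K−S)⁺=4.6498, hold=12.4570 ⇒ V=12.4570 continue | (k=3,j=3): S=128.8781, (K−S)⁺=0.0000, hold=3.4517 ⇒ V=3.4517 continue  boundary S*=71.8379
step 2: (k=2,j=0): S=62.0722, (K−S)⁺=38.7978, hold=37.3613 ⇒ V=38.7978 exercise | (k=2,j=1): S=83.1400, (K−S)⁺=17.7300, hold=20.2400 ⇒ V=20.2400 continue | (k=2,j=2): S=111.3584, (K−S)⁺=0.0000, hold=7.7275 ⇒ V=7.7275 continue  boundary S*=62.0722
step 1: (k=1,j=0): S=71.8379, (K−S)⁺=29.0321, hold=28.8644 ⇒ V=29.0321 exercise | (k=1,j=1): S=96.2202, (K−S)⁺=4.6498, hold=13.6267 ⇒ V=13.6267 continue  boundary S*=71.8379
step 0: (k=0,j=0): S=83.1400, (K−S)⁺=17.7300, hold=20.8313 ⇒ V=20.8313 continue  boundary S*=-

price = 20.8313
boundary = - 71.8379 62.0722 71.8379 62.0722 71.8379 62.0722 71.8379
tree:
20.8313
29.0321 13.6267
38.7978 20.2400 7.7275
47.2359 29.0321 12.4570 3.4517
54.5270 38.7978 19.4179 6.1944 0.9432
60.8269 47.2359 29.0321 10.8307 1.9640 0.0000
66.2704 54.5270 38.7978 18.2474 4.0895 0.0000 0.0000
70.9739 60.8269 47.2359 29.0321 8.5151 0.0000 0.0000 0.0000
75.0380 66.2704 54.5270 38.7978 17.7300 0.0000 0.0000 0.0000 0.0000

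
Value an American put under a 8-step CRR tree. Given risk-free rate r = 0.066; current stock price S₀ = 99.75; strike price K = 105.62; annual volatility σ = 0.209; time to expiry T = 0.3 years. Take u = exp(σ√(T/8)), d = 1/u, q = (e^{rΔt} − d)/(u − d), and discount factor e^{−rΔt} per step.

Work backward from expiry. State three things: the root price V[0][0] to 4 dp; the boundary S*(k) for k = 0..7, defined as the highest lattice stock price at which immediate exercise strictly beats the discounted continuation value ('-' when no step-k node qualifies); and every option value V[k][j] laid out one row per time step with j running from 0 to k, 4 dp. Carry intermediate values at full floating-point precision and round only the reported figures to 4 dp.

price = 7.2771
boundary = - - 91.9938 88.3449 91.9938 95.7935 91.9938 95.7935
tree:
7.2771
10.1269 4.6864
13.6262 6.9513 2.6221
17.2751 9.9402 4.2308 1.1526
20.7792 13.6262 6.5917 2.0760 0.3073
24.1444 17.2751 9.8265 3.6429 0.6424 0.0000
27.3761 20.7792 13.6262 6.1581 1.3430 0.0000 0.0000
30.4796 24.1444 17.2751 9.8265 2.8078 0.0000 0.0000 0.0000
33.4600 27.3761 20.7792 13.6262 5.8700 0.0000 0.0000 0.0000 0.0000

Δt=0.03750, u=1.04130, d=0.96034, q=0.52049, disc=e^(-rΔt)=0.99753
k=8 terminal: V=max(K-S,0) → 33.4600 27.3761 20.7792 13.6262 5.8700 0.0000 0.0000 0.0000 0.0000
k=7: j=0 S=75.1404 intr=30.4796 cont=30.2185 V=30.4796[EX]; j=1 S=81.4756 intr=24.1444 cont=23.8833 V=24.1444[EX]; j=2 S=88.3449 intr=17.2751 cont=17.0140 V=17.2751[EX]; j=3 S=95.7935 intr=9.8265 cont=9.5655 V=9.8265[EX]; j=4 S=103.8700 intr=1.7500 cont=2.8078 V=2.8078[hold]; j=5 S=112.6274 intr=0.0000 cont=0.0000 V=0.0000[hold]; j=6 S=122.1232 intr=0.0000 cont=0.0000 V=0.0000[hold]; j=7 S=132.4196 intr=0.0000 cont=0.0000 V=0.0000[hold]  S*(7)=95.7935
k=6: j=0 S=78.2439 intr=27.3761 cont=27.1150 V=27.3761[EX]; j=1 S=84.8408 intr=20.7792 cont=20.5181 V=20.7792[EX]; j=2 S=91.9938 intr=13.6262 cont=13.3651 V=13.6262[EX]; j=3 S=99.7500 intr=5.8700 cont=6.1581 V=6.1581[hold]; j=4 S=108.1601 intr=0.0000 cont=1.3430 V=1.3430[hold]; j=5 S=117.2792 intr=0.0000 cont=0.0000 V=0.0000[hold]; j=6 S=127.1672 intr=0.0000 cont=0.0000 V=0.0000[hold]  S*(6)=91.9938
k=5: j=0 S=81.4756 intr=24.1444 cont=23.8833 V=24.1444[EX]; j=1 S=88.3449 intr=17.2751 cont=17.0140 V=17.2751[EX]; j=2 S=95.7935 intr=9.8265 cont=9.7150 V=9.8265[EX]; j=3 S=103.8700 intr=1.7500 cont=3.6429 V=3.6429[hold]; j=4 S=112.6274 intr=0.0000 cont=0.6424 V=0.6424[hold]; j=5 S=122.1232 intr=0.0000 cont=0.0000 V=0.0000[hold]  S*(5)=95.7935
k=4: j=0 S=84.8408 intr=20.7792 cont=20.5181 V=20.7792[EX]; j=1 S=91.9938 intr=13.6262 cont=13.3651 V=13.6262[EX]; j=2 S=99.7500 intr=5.8700 cont=6.5917 V=6.5917[hold]; j=3 S=108.1601 intr=0.0000 cont=2.0760 V=2.0760[hold]; j=4 S=117.2792 intr=0.0000 cont=0.3073 V=0.3073[hold]  S*(4)=91.9938
k=3: j=0 S=88.3449 intr=17.2751 cont=17.0140 V=17.2751[EX]; j=1 S=95.7935 intr=9.8265 cont=9.9402 V=9.9402[hold]; j=2 S=103.8700 intr=1.7500 cont=4.2308 V=4.2308[hold]; j=3 S=112.6274 intr=0.0000 cont=1.1526 V=1.1526[hold]  S*(3)=88.3449
k=2: j=0 S=91.9938 intr=13.6262 cont=13.4241 V=13.6262[EX]; j=1 S=99.7500 intr=5.8700 cont=6.9513 V=6.9513[hold]; j=2 S=108.1601 intr=0.0000 cont=2.6221 V=2.6221[hold]  S*(2)=91.9938
k=1: j=0 S=95.7935 intr=9.8265 cont=10.1269 V=10.1269[hold]; j=1 S=103.8700 intr=1.7500 cont=4.6864 V=4.6864[hold]  S*(1)=-
k=0: j=0 S=99.7500 intr=5.8700 cont=7.2771 V=7.2771[hold]  S*(0)=-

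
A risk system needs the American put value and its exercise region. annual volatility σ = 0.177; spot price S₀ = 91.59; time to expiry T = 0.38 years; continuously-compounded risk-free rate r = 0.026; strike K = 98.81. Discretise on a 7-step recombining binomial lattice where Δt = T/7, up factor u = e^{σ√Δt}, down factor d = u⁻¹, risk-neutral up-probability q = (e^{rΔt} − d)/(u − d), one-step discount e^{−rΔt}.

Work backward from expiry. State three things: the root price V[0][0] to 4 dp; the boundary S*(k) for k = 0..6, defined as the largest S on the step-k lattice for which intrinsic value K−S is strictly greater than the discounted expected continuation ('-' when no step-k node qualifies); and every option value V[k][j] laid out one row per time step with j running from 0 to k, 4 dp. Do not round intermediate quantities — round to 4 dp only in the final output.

params: Δt=0.05429 u=1.04210 d=0.95960 q=0.50681 e^(-rΔt)=0.99859
t_7 payoffs: 30.1859 24.2858 17.8785 10.9203 3.3639 0.0000 0.0000 0.0000
t_6: node(6,0) S=71.5133 payoff=27.2967 vs cont=27.1573 → 27.2967 [stop]  node(6,1) S=77.6618 payoff=21.1482 vs cont=21.0089 → 21.1482 [stop]  node(6,2) S=84.3388 payoff=14.4712 vs cont=14.3318 → 14.4712 [stop]  node(6,3) S=91.5900 payoff=7.2200 vs cont=7.0806 → 7.2200 [stop]  node(6,4) S=99.4646 payoff=0.0000 vs cont=1.6567 → 1.6567 [wait]  node(6,5) S=108.0162 payoff=0.0000 vs cont=0.0000 → 0.0000 [wait]  node(6,6) S=117.3030 payoff=0.0000 vs cont=0.0000 → 0.0000 [wait]  ⇒ S*(6)=91.5900
t_5: node(5,0) S=74.5242 payoff=24.2858 vs cont=24.1465 → 24.2858 [stop]  node(5,1) S=80.9315 payoff=17.8785 vs cont=17.7392 → 17.8785 [stop]  node(5,2) S=87.8897 payoff=10.9203 vs cont=10.7810 → 10.9203 [stop]  node(5,3) S=95.4461 payoff=3.3639 vs cont=4.3942 → 4.3942 [wait]  node(5,4) S=103.6522 payoff=0.0000 vs cont=0.8159 → 0.8159 [wait]  node(5,5) S=112.5639 payoff=0.0000 vs cont=0.0000 → 0.0000 [wait]  ⇒ S*(5)=87.8897
t_4: node(4,0) S=77.6618 payoff=21.1482 vs cont=21.0089 → 21.1482 [stop]  node(4,1) S=84.3388 payoff=14.4712 vs cont=14.3318 → 14.4712 [stop]  node(4,2) S=91.5900 payoff=7.2200 vs cont=7.6021 → 7.6021 [wait]  node(4,3) S=99.4646 payoff=0.0000 vs cont=2.5771 → 2.5771 [wait]  node(4,4) S=108.0162 payoff=0.0000 vs cont=0.4018 → 0.4018 [wait]  ⇒ S*(4)=84.3388
t_3: node(3,0) S=80.9315 payoff=17.8785 vs cont=17.7392 → 17.8785 [stop]  node(3,1) S=87.8897 payoff=10.9203 vs cont=10.9743 → 10.9743 [wait]  node(3,2) S=95.4461 payoff=3.3639 vs cont=5.0482 → 5.0482 [wait]  node(3,3) S=103.6522 payoff=0.0000 vs cont=1.4726 → 1.4726 [wait]  ⇒ S*(3)=80.9315
t_2: node(2,0) S=84.3388 payoff=14.4712 vs cont=14.3591 → 14.4712 [stop]  node(2,1) S=91.5900 payoff=7.2200 vs cont=7.9597 → 7.9597 [wait]  node(2,2) S=99.4646 payoff=0.0000 vs cont=3.2315 → 3.2315 [wait]  ⇒ S*(2)=84.3388
t_1: node(1,0) S=87.8897 payoff=10.9203 vs cont=11.1553 → 11.1553 [wait]  node(1,1) S=95.4461 payoff=3.3639 vs cont=5.5555 → 5.5555 [wait]  ⇒ S*(1)=-
t_0: node(0,0) S=91.5900 payoff=7.2200 vs cont=8.3055 → 8.3055 [wait]  ⇒ S*(0)=-

price = 8.3055
boundary = - - 84.3388 80.9315 84.3388 87.8897 91.5900
tree:
8.3055
11.1553 5.5555
14.4712 7.9597 3.2315
17.8785 10.9743 5.0482 1.4726
21.1482 14.4712 7.6021 2.5771 0.4018
24.2858 17.8785 10.9203 4.3942 0.8159 0.0000
27.2967 21.1482 14.4712 7.2200 1.6567 0.0000 0.0000
30.1859 24.2858 17.8785 10.9203 3.3639 0.0000 0.0000 0.0000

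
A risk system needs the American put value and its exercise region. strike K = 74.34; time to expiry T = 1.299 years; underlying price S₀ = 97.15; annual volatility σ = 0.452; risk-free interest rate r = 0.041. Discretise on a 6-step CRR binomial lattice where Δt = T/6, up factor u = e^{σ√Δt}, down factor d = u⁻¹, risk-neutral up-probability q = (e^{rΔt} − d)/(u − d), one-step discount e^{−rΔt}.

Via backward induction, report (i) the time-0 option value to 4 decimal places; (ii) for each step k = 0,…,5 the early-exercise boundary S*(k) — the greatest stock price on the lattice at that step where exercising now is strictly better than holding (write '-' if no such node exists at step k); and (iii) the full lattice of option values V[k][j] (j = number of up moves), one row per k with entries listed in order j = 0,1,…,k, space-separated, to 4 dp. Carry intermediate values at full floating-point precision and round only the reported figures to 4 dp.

price = 7.4844
boundary = - - - - 41.8881 51.6926
tree:
7.4844
11.3450 3.2499
16.7302 5.4552 0.8114
23.8297 8.9994 1.5407 0.0000
32.4519 14.5076 2.9256 0.0000 0.0000
40.3968 22.6474 5.5550 0.0000 0.0000 0.0000
46.8348 32.4519 10.5479 0.0000 0.0000 0.0000 0.0000

Δt=0.21650, u=1.23407, d=0.81033, q=0.46866, disc=e^(-rΔt)=0.99116
k=6 terminal: V=max(K-S,0) → 46.8348 32.4519 10.5479 0.0000 0.0000 0.0000 0.0000
k=5: j=0 S=33.9432 intr=40.3968 cont=39.7399 V=40.3968[EX]; j=1 S=51.6926 intr=22.6474 cont=21.9904 V=22.6474[EX]; j=2 S=78.7236 intr=0.0000 cont=5.5550 V=5.5550[hold]; j=3 S=119.8894 intr=0.0000 cont=0.0000 V=0.0000[hold]; j=4 S=182.5816 intr=0.0000 cont=0.0000 V=0.0000[hold]; j=5 S=278.0565 intr=0.0000 cont=0.0000 V=0.0000[hold]  S*(5)=51.6926
k=4: j=0 S=41.8881 intr=32.4519 cont=31.7949 V=32.4519[EX]; j=1 S=63.7921 intr=10.5479 cont=14.5076 V=14.5076[hold]; j=2 S=97.1500 intr=0.0000 cont=2.9256 V=2.9256[hold]; j=3 S=147.9513 intr=0.0000 cont=0.0000 V=0.0000[hold]; j=4 S=225.3175 intr=0.0000 cont=0.0000 V=0.0000[hold]  S*(4)=41.8881
k=3: j=0 S=51.6926 intr=22.6474 cont=23.8297 V=23.8297[hold]; j=1 S=78.7236 intr=0.0000 cont=8.9994 V=8.9994[hold]; j=2 S=119.8894 intr=0.0000 cont=1.5407 V=1.5407[hold]; j=3 S=182.5816 intr=0.0000 cont=0.0000 V=0.0000[hold]  S*(3)=-
k=2: j=0 S=63.7921 intr=10.5479 cont=16.7302 V=16.7302[hold]; j=1 S=97.1500 intr=0.0000 cont=5.4552 V=5.4552[hold]; j=2 S=147.9513 intr=0.0000 cont=0.8114 V=0.8114[hold]  S*(2)=-
k=1: j=0 S=78.7236 intr=0.0000 cont=11.3450 V=11.3450[hold]; j=1 S=119.8894 intr=0.0000 cont=3.2499 V=3.2499[hold]  S*(1)=-
k=0: j=0 S=97.1500 intr=0.0000 cont=7.4844 V=7.4844[hold]  S*(0)=-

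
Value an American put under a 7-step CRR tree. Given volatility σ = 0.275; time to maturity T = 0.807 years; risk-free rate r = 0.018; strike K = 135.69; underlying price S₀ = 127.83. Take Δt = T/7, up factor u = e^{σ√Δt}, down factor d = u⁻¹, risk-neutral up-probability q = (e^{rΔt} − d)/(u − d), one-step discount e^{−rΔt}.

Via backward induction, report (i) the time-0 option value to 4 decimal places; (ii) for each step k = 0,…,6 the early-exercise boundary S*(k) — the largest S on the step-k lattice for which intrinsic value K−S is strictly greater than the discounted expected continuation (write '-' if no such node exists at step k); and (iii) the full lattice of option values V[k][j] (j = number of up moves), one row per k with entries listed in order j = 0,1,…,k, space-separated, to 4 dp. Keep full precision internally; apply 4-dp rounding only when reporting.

price = 16.3126
boundary = - - - 96.6004 87.9888 96.6004 106.0548
tree:
16.3126
22.6545 9.7225
30.3627 14.6566 4.5826
39.0896 21.3279 7.7134 1.3145
47.7012 29.6868 12.6411 2.5717 0.0000
55.5450 39.0896 19.9393 5.0311 0.0000 0.0000
62.6896 47.7012 29.6352 9.8426 0.0000 0.0000 0.0000
69.1973 55.5450 39.0896 19.2556 0.0000 0.0000 0.0000 0.0000

params: Δt=0.11529 u=1.09787 d=0.91085 q=0.48778 e^(-rΔt)=0.99793
t_7 payoffs: 69.1973 55.5450 39.0896 19.2556 0.0000 0.0000 0.0000 0.0000
t_6: node(6,0) S=73.0004 payoff=62.6896 vs cont=62.4084 → 62.6896 [stop]  node(6,1) S=87.9888 payoff=47.7012 vs cont=47.4199 → 47.7012 [stop]  node(6,2) S=106.0548 payoff=29.6352 vs cont=29.3539 → 29.6352 [stop]  node(6,3) S=127.8300 payoff=7.8600 vs cont=9.8426 → 9.8426 [wait]  node(6,4) S=154.0761 payoff=0.0000 vs cont=0.0000 → 0.0000 [wait]  node(6,5) S=185.7111 payoff=0.0000 vs cont=0.0000 → 0.0000 [wait]  node(6,6) S=223.8415 payoff=0.0000 vs cont=0.0000 → 0.0000 [wait]  ⇒ S*(6)=106.0548
t_5: node(5,0) S=80.1450 payoff=55.5450 vs cont=55.2637 → 55.5450 [stop]  node(5,1) S=96.6004 payoff=39.0896 vs cont=38.8083 → 39.0896 [stop]  node(5,2) S=116.4344 payoff=19.2556 vs cont=19.9393 → 19.9393 [wait]  node(5,3) S=140.3408 payoff=0.0000 vs cont=5.0311 → 5.0311 [wait]  node(5,4) S=169.1557 payoff=0.0000 vs cont=0.0000 → 0.0000 [wait]  node(5,5) S=203.8869 payoff=0.0000 vs cont=0.0000 → 0.0000 [wait]  ⇒ S*(5)=96.6004
t_4: node(4,0) S=87.9888 payoff=47.7012 vs cont=47.4199 → 47.7012 [stop]  node(4,1) S=106.0548 payoff=29.6352 vs cont=29.6868 → 29.6868 [wait]  node(4,2) S=127.8300 payoff=7.8600 vs cont=12.6411 → 12.6411 [wait]  node(4,3) S=154.0761 payoff=0.0000 vs cont=2.5717 → 2.5717 [wait]  node(4,4) S=185.7111 payoff=0.0000 vs cont=0.0000 → 0.0000 [wait]  ⇒ S*(4)=87.9888
t_3: node(3,0) S=96.6004 payoff=39.0896 vs cont=38.8334 → 39.0896 [stop]  node(3,1) S=116.4344 payoff=19.2556 vs cont=21.3279 → 21.3279 [wait]  node(3,2) S=140.3408 payoff=0.0000 vs cont=7.7134 → 7.7134 [wait]  node(3,3) S=169.1557 payoff=0.0000 vs cont=1.3145 → 1.3145 [wait]  ⇒ S*(3)=96.6004
t_2: node(2,0) S=106.0548 payoff=29.6352 vs cont=30.3627 → 30.3627 [wait]  node(2,1) S=127.8300 payoff=7.8600 vs cont=14.6566 → 14.6566 [wait]  node(2,2) S=154.0761 payoff=0.0000 vs cont=4.5826 → 4.5826 [wait]  ⇒ S*(2)=-
t_1: node(1,0) S=116.4344 payoff=19.2556 vs cont=22.6545 → 22.6545 [wait]  node(1,1) S=140.3408 payoff=0.0000 vs cont=9.7225 → 9.7225 [wait]  ⇒ S*(1)=-
t_0: node(0,0) S=127.8300 payoff=7.8600 vs cont=16.3126 → 16.3126 [wait]  ⇒ S*(0)=-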